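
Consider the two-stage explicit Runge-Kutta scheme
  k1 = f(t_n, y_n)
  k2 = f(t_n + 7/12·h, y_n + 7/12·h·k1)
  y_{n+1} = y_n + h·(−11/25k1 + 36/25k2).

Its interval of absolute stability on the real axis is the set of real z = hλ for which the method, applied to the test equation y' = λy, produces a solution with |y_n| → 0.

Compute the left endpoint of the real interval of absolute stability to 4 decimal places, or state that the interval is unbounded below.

z* = -1.1905.

Set f=λy, z=hλ:
  k1=λy_n ⇒ h·k1=z·y_n;  k2=λ(1+7/12z)y_n ⇒ h·k2=z(1+7/12z)y_n
  y_{n+1}/y_n = 1 − 11/25z + 36/25z(1+7/12z) = 1 + z + 21/25z²
  so R(z) = 1 + z + 21/25z².

Find x<0 with |R(x)|<1.
x=-1.43: |R|=1.2877
R=1: x+21/25x²=0 ⇒ x=−25/21=-1.1905; min R=1−1/(4·21/25)=0.7024>−1
Confirm numerically:
  x=-0.993: |R|=0.83528 <1
  x=-0.857: |R|=0.75994 <1
  x=-0.579: |R|=0.70260 <1
  x=-1.766: |R|=1.85376 >1
  x=-1.637: |R|=1.61401 >1
Stable set (-1.1905, 0).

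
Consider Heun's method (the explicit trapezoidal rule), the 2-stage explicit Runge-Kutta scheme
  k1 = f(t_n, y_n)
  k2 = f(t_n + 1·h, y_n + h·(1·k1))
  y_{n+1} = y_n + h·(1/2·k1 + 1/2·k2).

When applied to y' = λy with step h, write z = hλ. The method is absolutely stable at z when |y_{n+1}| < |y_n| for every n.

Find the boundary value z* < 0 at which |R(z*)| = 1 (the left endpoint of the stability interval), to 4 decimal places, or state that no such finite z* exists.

Set f=λy, z=hλ:
  order 2, 2-stage ⇒ R(z)=1+z+z^2/2
  (e.g. R(-0.8)=0.52000, |R|=0.52000)

Need |R(x)|<1, x<0.
x=-0.8: |R|=0.5200
|R(-2.04)|=1.0408 |R(-1.54)|=0.6458 |R(-0.52)|=0.6152
Bisect:
  x_lo=-2.7867 |R|=2.0962  x_hi=-0.1932 |R|=0.8255
  mid=-1.48994 |R|=0.62002 →hi
  mid=-2.13832 |R|=1.14789 →lo
  mid=-1.81413 |R|=0.83141 →hi
  mid=-1.97623 |R|=0.97651 →hi
  mid=-2.05728 |R|=1.05892 →lo
  mid=-2.01675 |R|=1.01689 →lo
  mid=-1.99649 |R|=0.99650 →hi
  mid=-2.00662 |R|=1.00664 →lo
  mid=-2.00156 |R|=1.00156 →lo
  ...
  [-2.00013,-1.99997] ⇒ x*=-2.0000
So |R|<1 on (-2.0000, 0).

z* = -2.0000.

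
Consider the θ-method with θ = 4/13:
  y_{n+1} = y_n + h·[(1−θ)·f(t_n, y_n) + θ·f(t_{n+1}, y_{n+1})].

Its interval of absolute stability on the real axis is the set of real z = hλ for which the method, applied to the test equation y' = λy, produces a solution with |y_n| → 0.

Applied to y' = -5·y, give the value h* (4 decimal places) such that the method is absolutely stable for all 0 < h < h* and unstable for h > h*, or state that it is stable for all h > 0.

With y'=λy (z=hλ):
  y_{n+1} = y_n + z·[9/13·y_n + 4/13·y_{n+1}] ⇒ (1 − 4/13z)y_{n+1} = (1 + 9/13z)y_n
  Hence R(z) = (1 + 9/13z)/(1 − 4/13z).

Boundary: |R(x)|=1, x<0.
x=-1.21: |R|=0.1183
R=−1: 1+9/13x = −1+4/13x ⇒ -5/13x=2 ⇒ x=2/(-5/13)=-5.2000
Confirm numerically:
  x=-5.137: |R|=0.99061 <1
  x=-4.611: |R|=0.90634 <1
  x=-3.173: |R|=0.60552 <1
  x=-2.826: |R|=0.51160 <1
  x=-5.777: |R|=1.07990 >1
  x=-5.635: |R|=1.06120 >1
  x=-5.277: |R|=1.01129 >1
Stable set (-5.2000, 0).

(-5.2000,0); λ=-5 ⇒ h* = (26/5)/5 = 1.0400.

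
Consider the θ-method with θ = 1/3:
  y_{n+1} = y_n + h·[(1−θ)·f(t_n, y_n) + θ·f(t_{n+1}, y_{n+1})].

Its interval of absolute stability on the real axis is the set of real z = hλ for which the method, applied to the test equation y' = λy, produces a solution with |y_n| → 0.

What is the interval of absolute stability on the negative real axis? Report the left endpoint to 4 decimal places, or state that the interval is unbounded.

With y'=λy (z=hλ):
  y_{n+1} = y_n + z·[2/3·y_n + 1/3·y_{n+1}] ⇒ (1 − 1/3z)y_{n+1} = (1 + 2/3z)y_n
  Hence R(z) = (1 + 2/3z)/(1 − 1/3z).

Boundary: |R(x)|=1, x<0.
x=-1.03: |R|=0.2333
R=−1: 1+2/3x = −1+1/3x ⇒ -1/3x=2 ⇒ x=2/(-1/3)=-6.0000
Confirm numerically:
  x=-5.636: |R|=0.95785 <1
  x=-3.954: |R|=0.70578 <1
  x=-2.586: |R|=0.38883 <1
  x=-6.227: |R|=1.02460 >1
  x=-6.217: |R|=1.02354 >1
Interval (-6.0000, 0).

z∈(-6.0000,0).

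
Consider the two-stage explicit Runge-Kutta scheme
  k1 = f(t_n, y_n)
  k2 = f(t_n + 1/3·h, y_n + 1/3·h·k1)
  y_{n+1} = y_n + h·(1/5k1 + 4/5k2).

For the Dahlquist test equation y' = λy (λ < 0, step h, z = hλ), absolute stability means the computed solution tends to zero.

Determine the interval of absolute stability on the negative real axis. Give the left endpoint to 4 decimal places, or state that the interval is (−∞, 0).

Set f=λy, z=hλ:
  k1=λy_n ⇒ h·k1=z·y_n;  k2=λ(1+1/3z)y_n ⇒ h·k2=z(1+1/3z)y_n
  y_{n+1}/y_n = 1 + 1/5z + 4/5z(1+1/3z) = 1 + z + 4/15z²
  Hence R(z) = 1 + z + 4/15z².

Boundary: |R(x)|=1, x<0.
x=-1.32: |R|=0.1446
R=1: x+4/15x²=0 ⇒ x=−15/4=-3.7500; min R=1−1/(4·4/15)=0.0625>−1
Confirm numerically:
  x=-3.487: |R|=0.75545 <1
  x=-1.629: |R|=0.07864 <1
  x=-1.553: |R|=0.09015 <1
  x=-4.326: |R|=1.66447 >1
  x=-4.296: |R|=1.62550 >1
  x=-4.283: |R|=1.60876 >1
Interval (-3.7500, 0).

z∈(-3.7500,0).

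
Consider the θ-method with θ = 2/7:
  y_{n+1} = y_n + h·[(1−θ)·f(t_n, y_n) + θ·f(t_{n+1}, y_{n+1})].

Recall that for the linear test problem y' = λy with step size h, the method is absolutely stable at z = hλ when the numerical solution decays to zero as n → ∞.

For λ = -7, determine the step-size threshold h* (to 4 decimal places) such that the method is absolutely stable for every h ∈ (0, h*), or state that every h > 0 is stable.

(-4.6667,0); λ=-7 ⇒ h* = (14/3)/7 = 0.6667.

Test eqn y'=λy, z=hλ:
  y_{n+1} = y_n + z·[5/7·y_n + 2/7·y_{n+1}] ⇒ (1 − 2/7z)y_{n+1} = (1 + 5/7z)y_n
  ⇒ R(z) = (1 + 5/7z)/(1 − 2/7z).

Find x<0 with |R(x)|<1.
x=-0.43: |R|=0.6170
R=−1: 1+5/7x = −1+2/7x ⇒ -3/7x=2 ⇒ x=2/(-3/7)=-4.6667
Confirm numerically:
  x=-4.517: |R|=0.97200 <1
  x=-4.412: |R|=0.95172 <1
  x=-3.656: |R|=0.78815 <1
  x=-2.798: |R|=0.55494 <1
  x=-5.138: |R|=1.08185 >1
  x=-4.717: |R|=1.00919 >1
So |R|<1 on (-4.6667, 0).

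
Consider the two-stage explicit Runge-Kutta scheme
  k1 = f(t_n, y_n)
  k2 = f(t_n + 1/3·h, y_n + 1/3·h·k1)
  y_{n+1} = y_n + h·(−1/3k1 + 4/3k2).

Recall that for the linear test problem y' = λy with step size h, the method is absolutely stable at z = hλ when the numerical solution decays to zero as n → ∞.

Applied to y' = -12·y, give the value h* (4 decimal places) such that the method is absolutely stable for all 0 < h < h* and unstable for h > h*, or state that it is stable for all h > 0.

Test eqn y'=λy, z=hλ:
  k1=λy_n ⇒ h·k1=z·y_n;  k2=λ(1+1/3z)y_n ⇒ h·k2=z(1+1/3z)y_n
  y_{n+1}/y_n = 1 − 1/3z + 4/3z(1+1/3z) = 1 + z + 4/9z²
  so R(z) = 1 + z + 4/9z².

Boundary: |R(x)|=1, x<0.
x=-1.13: |R|=0.4375
R=1: x+4/9x²=0 ⇒ x=−9/4=-2.2500; min R=1−1/(4·4/9)=0.4375>−1
Confirm numerically:
  x=-1.798: |R|=0.63880 <1
  x=-1.360: |R|=0.46204 <1
  x=-1.296: |R|=0.45050 <1
  x=-1.148: |R|=0.43774 <1
  x=-2.845: |R|=1.75234 >1
  x=-2.725: |R|=1.57528 >1
  x=-2.625: |R|=1.43750 >1
Interval (-2.2500, 0).

(-2.2500,0); λ=-12 ⇒ h* = (9/4)/12 = 0.1875.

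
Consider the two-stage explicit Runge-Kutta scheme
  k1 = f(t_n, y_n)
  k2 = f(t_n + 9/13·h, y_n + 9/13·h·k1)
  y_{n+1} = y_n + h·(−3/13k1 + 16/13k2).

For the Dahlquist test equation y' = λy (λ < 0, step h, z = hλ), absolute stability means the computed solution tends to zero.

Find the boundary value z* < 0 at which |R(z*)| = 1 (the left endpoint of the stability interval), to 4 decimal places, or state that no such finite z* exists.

z* = -1.1736.

With y'=λy (z=hλ):
  k1=λy_n ⇒ h·k1=z·y_n;  k2=λ(1+9/13z)y_n ⇒ h·k2=z(1+9/13z)y_n
  y_{n+1}/y_n = 1 − 3/13z + 16/13z(1+9/13z) = 1 + z + 144/169z²
  ⇒ R(z) = 1 + z + 144/169z².

Need |R(x)|<1, x<0.
x=-0.59: |R|=0.7066
R=1: x+144/169x²=0 ⇒ x=−169/144=-1.1736; min R=1−1/(4·144/169)=0.7066>−1
Confirm numerically:
  x=-0.945: |R|=0.81592 <1
  x=-0.725: |R|=0.72287 <1
  x=-0.527: |R|=0.70964 <1
  x=-1.448: |R|=1.33854 >1
  x=-1.435: |R|=1.31961 >1
  x=-1.357: |R|=1.21205 >1
So |R|<1 on (-1.1736, 0).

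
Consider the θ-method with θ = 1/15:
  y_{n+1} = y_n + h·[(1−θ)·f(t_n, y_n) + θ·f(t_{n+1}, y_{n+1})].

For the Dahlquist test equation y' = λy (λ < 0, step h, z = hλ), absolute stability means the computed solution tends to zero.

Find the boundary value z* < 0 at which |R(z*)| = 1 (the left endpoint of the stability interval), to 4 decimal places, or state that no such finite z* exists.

Set f=λy, z=hλ:
  y_{n+1} = y_n + z·[14/15·y_n + 1/15·y_{n+1}] ⇒ (1 − 1/15z)y_{n+1} = (1 + 14/15z)y_n
  ⇒ R(z) = (1 + 14/15z)/(1 − 1/15z).

Need |R(x)|<1, x<0.
x=-0.71: |R|=0.3221
R=−1: 1+14/15x = −1+1/15x ⇒ -13/15x=2 ⇒ x=2/(-13/15)=-2.3077
Confirm numerically:
  x=-1.875: |R|=0.66667 <1
  x=-1.407: |R|=0.28634 <1
  x=-1.406: |R|=0.28551 <1
  x=-2.880: |R|=1.41611 >1
  x=-2.805: |R|=1.36310 >1
Stable set (-2.3077, 0).

left endpoint -2.3077.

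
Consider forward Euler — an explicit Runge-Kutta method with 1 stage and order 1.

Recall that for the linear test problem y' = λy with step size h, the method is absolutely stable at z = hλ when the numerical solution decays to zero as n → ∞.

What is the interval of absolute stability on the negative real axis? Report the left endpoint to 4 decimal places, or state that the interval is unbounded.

(-2.0000, 0).

With y'=λy (z=hλ):
  order 1, 1-stage ⇒ R(z)=1+z
  (e.g. R(-1.71)=-0.71000, |R|=0.71000)

Need |R(x)|<1, x<0.
x=-1.71: |R|=0.7100
|R(-1.99)|=0.9900 |R(-1.77)|=0.7700 |R(-1.52)|=0.5200
Bisect:
  x_lo=-2.5743 |R|=1.5743  x_hi=-0.0770 |R|=0.9230
  mid=-1.32567 |R|=0.32567 →hi
  mid=-1.94999 |R|=0.94999 →hi
  mid=-2.26215 |R|=1.26215 →lo
  mid=-2.10607 |R|=1.10607 →lo
  mid=-2.02803 |R|=1.02803 →lo
  mid=-1.98901 |R|=0.98901 →hi
  mid=-2.00852 |R|=1.00852 →lo
  ...
  [-2.00013,-1.99998] ⇒ x*=-2.0000
Stable set (-2.0000, 0).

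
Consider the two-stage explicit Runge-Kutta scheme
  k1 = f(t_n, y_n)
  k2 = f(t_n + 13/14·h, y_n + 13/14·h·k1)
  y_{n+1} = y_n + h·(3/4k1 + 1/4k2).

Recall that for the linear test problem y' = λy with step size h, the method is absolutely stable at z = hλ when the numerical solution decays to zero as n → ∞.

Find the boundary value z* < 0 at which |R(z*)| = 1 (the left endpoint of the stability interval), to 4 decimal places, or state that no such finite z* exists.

z* = -4.3077.

On y'=λy, z=hλ:
  k1=λy_n ⇒ h·k1=z·y_n;  k2=λ(1+13/14z)y_n ⇒ h·k2=z(1+13/14z)y_n
  y_{n+1}/y_n = 1 + 3/4z + 1/4z(1+13/14z) = 1 + z + 13/56z²
  ⇒ R(z) = 1 + z + 13/56z².

Need |R(x)|<1, x<0.
x=-0.4: |R|=0.6371
R=1: x+13/56x²=0 ⇒ x=−56/13=-4.3077; min R=1−1/(4·13/56)=-0.0769>−1
Confirm numerically:
  x=-4.090: |R|=0.79331 <1
  x=-4.063: |R|=0.76921 <1
  x=-3.240: |R|=0.19694 <1
  x=-2.109: |R|=0.07646 <1
  x=-4.450: |R|=1.14701 >1
  x=-4.415: |R|=1.10998 >1
Stable set (-4.3077, 0).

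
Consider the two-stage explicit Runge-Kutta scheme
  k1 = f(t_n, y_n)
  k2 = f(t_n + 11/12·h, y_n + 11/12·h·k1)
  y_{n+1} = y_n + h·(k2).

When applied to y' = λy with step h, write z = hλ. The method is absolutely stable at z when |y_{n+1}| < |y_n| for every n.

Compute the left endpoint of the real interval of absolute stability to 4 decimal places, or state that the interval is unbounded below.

left endpoint -1.0909.

Set f=λy, z=hλ:
  k1=λy_n ⇒ h·k1=z·y_n;  k2=λ(1+11/12z)y_n ⇒ h·k2=z(1+11/12z)y_n
  y_{n+1}/y_n = 1 + z(1+11/12z) = 1 + z + 11/12z²
  ⇒ R(z) = 1 + z + 11/12z².

Need |R(x)|<1, x<0.
x=-0.83: |R|=0.8015
R=1: x+11/12x²=0 ⇒ x=−12/11=-1.0909; min R=1−1/(4·11/12)=0.7273>−1
Confirm numerically:
  x=-1.051: |R|=0.96155 <1
  x=-0.965: |R|=0.88862 <1
  x=-0.895: |R|=0.83927 <1
  x=-0.697: |R|=0.74832 <1
  x=-1.543: |R|=1.63944 >1
  x=-1.398: |R|=1.39354 >1
  x=-1.210: |R|=1.13209 >1
So |R|<1 on (-1.0909, 0).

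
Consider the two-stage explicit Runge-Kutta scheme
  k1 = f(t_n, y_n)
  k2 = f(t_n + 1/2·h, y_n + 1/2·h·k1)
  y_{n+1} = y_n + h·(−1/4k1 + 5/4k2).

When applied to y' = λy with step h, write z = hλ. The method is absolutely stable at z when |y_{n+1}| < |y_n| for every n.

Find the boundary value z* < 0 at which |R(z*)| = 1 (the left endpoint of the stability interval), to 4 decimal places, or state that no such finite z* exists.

Set f=λy, z=hλ:
  k1=λy_n ⇒ h·k1=z·y_n;  k2=λ(1+1/2z)y_n ⇒ h·k2=z(1+1/2z)y_n
  y_{n+1}/y_n = 1 − 1/4z + 5/4z(1+1/2z) = 1 + z + 5/8z²
  so R(z) = 1 + z + 5/8z².

Need |R(x)|<1, x<0.
x=-1.07: |R|=0.6456
R=1: x+5/8x²=0 ⇒ x=−8/5=-1.6000; min R=1−1/(4·5/8)=0.6000>−1
Confirm numerically:
  x=-1.454: |R|=0.86732 <1
  x=-1.433: |R|=0.85043 <1
  x=-0.982: |R|=0.62070 <1
  x=-0.650: |R|=0.61406 <1
  x=-2.021: |R|=1.53178 >1
  x=-1.910: |R|=1.37006 >1
  x=-1.813: |R|=1.24136 >1
So |R|<1 on (-1.6000, 0).

left endpoint -1.6000.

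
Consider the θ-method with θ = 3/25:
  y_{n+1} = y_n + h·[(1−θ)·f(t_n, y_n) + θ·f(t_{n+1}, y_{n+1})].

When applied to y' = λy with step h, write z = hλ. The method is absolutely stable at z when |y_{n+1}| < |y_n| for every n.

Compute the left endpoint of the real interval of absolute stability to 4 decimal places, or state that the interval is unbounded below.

With y'=λy (z=hλ):
  y_{n+1} = y_n + z·[22/25·y_n + 3/25·y_{n+1}] ⇒ (1 − 3/25z)y_{n+1} = (1 + 22/25z)y_n
  R(z) = (1 + 22/25z)/(1 − 3/25z).

Find x<0 with |R(x)|<1.
x=-1.27: |R|=0.1020
R=−1: 1+22/25x = −1+3/25x ⇒ -19/25x=2 ⇒ x=2/(-19/25)=-2.6316
Confirm numerically:
  x=-2.420: |R|=0.87539 <1
  x=-1.900: |R|=0.54723 <1
  x=-1.437: |R|=0.22565 <1
  x=-3.154: |R|=1.28803 >1
  x=-2.865: |R|=1.13201 >1
So |R|<1 on (-2.6316, 0).

z* = -2.6316.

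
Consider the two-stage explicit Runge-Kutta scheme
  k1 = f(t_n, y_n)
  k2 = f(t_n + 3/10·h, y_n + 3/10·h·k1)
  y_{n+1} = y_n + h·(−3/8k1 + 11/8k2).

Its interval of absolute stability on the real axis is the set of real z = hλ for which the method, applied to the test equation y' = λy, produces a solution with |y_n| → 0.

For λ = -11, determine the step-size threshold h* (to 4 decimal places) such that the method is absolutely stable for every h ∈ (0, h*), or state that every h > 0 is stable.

(-2.4242,0); λ=-11 ⇒ h* = (80/33)/11 = 0.2204.

With y'=λy (z=hλ):
  k1=λy_n ⇒ h·k1=z·y_n;  k2=λ(1+3/10z)y_n ⇒ h·k2=z(1+3/10z)y_n
  y_{n+1}/y_n = 1 − 3/8z + 11/8z(1+3/10z) = 1 + z + 33/80z²
  ⇒ R(z) = 1 + z + 33/80z².

Find x<0 with |R(x)|<1.
x=-0.48: |R|=0.6150
R=1: x+33/80x²=0 ⇒ x=−80/33=-2.4242; min R=1−1/(4·33/80)=0.3939>−1
Confirm numerically:
  x=-1.838: |R|=0.55553 <1
  x=-1.506: |R|=0.42956 <1
  x=-1.241: |R|=0.39428 <1
  x=-2.725: |R|=1.33807 >1
  x=-2.625: |R|=1.21738 >1
  x=-2.452: |R|=1.02808 >1
Stable set (-2.4242, 0).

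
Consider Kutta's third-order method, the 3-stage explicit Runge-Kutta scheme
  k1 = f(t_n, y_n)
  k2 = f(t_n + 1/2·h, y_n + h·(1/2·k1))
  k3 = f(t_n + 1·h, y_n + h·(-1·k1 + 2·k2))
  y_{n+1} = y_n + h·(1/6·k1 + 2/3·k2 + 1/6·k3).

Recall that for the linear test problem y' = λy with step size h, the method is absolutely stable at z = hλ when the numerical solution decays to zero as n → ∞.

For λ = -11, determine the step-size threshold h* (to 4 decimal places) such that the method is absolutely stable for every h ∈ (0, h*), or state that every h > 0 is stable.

(-2.5127,0); λ=-11 ⇒ h* = 0.2284.

With y'=λy (z=hλ):
  order 3, 3-stage ⇒ R(z)=1+z+z^2/2+z^3/6
  (e.g. R(-1.11)=0.27811, |R|=0.27811)

Need |R(x)|<1, x<0.
x=-1.11: |R|=0.2781
|R(-2.78)|=1.4966 |R(-2.48)|=0.9470 |R(-0.89)|=0.3886
Bisect:
  x_lo=-2.8351 |R|=1.6143  x_hi=-0.1221 |R|=0.8850
  mid=-1.47862 |R|=0.07575 →hi
  mid=-2.15688 |R|=0.50316 →hi
  mid=-2.49601 |R|=0.97270 →hi
  mid=-2.66558 |R|=1.26955 →lo
  mid=-2.58079 |R|=1.11544 →lo
  mid=-2.53840 |R|=1.04269 →lo
  mid=-2.51721 |R|=1.00735 →lo
  mid=-2.50661 |R|=0.98994 →hi
  mid=-2.51191 |R|=0.99862 →hi
  mid=-2.51456 |R|=1.00298 →lo
  ...
  [-2.51290,-2.51274] ⇒ x*=-2.5127
So |R|<1 on (-2.5127, 0).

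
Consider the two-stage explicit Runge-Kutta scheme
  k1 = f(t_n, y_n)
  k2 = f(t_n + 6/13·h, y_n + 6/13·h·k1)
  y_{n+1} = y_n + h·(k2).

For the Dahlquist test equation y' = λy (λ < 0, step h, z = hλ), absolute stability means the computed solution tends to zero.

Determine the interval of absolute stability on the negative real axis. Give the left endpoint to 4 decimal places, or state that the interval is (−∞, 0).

z∈(-2.1667,0).

On y'=λy, z=hλ:
  k1=λy_n ⇒ h·k1=z·y_n;  k2=λ(1+6/13z)y_n ⇒ h·k2=z(1+6/13z)y_n
  y_{n+1}/y_n = 1 + z(1+6/13z) = 1 + z + 6/13z²
  ⇒ R(z) = 1 + z + 6/13z².

Find x<0 with |R(x)|<1.
x=-1.77: |R|=0.6760
R=1: x+6/13x²=0 ⇒ x=−13/6=-2.1667; min R=1−1/(4·6/13)=0.4583>−1
Confirm numerically:
  x=-1.642: |R|=0.60238 <1
  x=-1.454: |R|=0.52175 <1
  x=-1.207: |R|=0.46539 <1
  x=-0.880: |R|=0.47742 <1
  x=-2.637: |R|=1.57243 >1
  x=-2.481: |R|=1.35994 >1
  x=-2.332: |R|=1.17795 >1
So |R|<1 on (-2.1667, 0).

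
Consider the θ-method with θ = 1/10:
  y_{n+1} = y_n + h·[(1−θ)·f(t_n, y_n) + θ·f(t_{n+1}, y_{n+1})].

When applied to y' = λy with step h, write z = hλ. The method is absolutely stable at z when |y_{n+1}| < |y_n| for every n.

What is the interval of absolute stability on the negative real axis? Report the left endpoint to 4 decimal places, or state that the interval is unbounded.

(-2.5000, 0).

With y'=λy (z=hλ):
  y_{n+1} = y_n + z·[9/10·y_n + 1/10·y_{n+1}] ⇒ (1 − 1/10z)y_{n+1} = (1 + 9/10z)y_n
  R(z) = (1 + 9/10z)/(1 − 1/10z).

Find x<0 with |R(x)|<1.
x=-1.76: |R|=0.4966
R=−1: 1+9/10x = −1+1/10x ⇒ -4/5x=2 ⇒ x=2/(-4/5)=-2.5000
Confirm numerically:
  x=-1.762: |R|=0.49804 <1
  x=-1.449: |R|=0.26561 <1
  x=-1.124: |R|=0.01043 <1
  x=-3.071: |R|=1.34948 >1
  x=-3.058: |R|=1.34186 >1
  x=-2.574: |R|=1.04708 >1
So |R|<1 on (-2.5000, 0).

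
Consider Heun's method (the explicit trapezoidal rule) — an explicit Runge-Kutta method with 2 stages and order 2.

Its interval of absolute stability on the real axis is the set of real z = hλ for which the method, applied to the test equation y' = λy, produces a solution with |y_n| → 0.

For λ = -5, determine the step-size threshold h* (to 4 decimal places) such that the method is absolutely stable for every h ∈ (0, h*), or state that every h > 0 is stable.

(-2.0000,0); λ=-5 ⇒ h* = 0.4000.

Set f=λy, z=hλ:
  order 2, 2-stage ⇒ R(z)=1+z+z^2/2
  (e.g. R(-0.46)=0.64580, |R|=0.64580)

Boundary: |R(x)|=1, x<0.
x=-0.46: |R|=0.6458
|R(-1.48)|=0.6152 |R(-1.18)|=0.5162 |R(-1.14)|=0.5098
Bisect:
  x_lo=-2.5829 |R|=1.7528  x_hi=-0.1217 |R|=0.8857
  mid=-1.35230 |R|=0.56206 →hi
  mid=-1.96760 |R|=0.96812 →hi
  mid=-2.27525 |R|=1.31313 →lo
  mid=-2.12142 |R|=1.12879 →lo
  mid=-2.04451 |R|=1.04550 →lo
  mid=-2.00605 |R|=1.00607 →lo
  mid=-1.98683 |R|=0.98691 →hi
  mid=-1.99644 |R|=0.99645 →hi
  ...
  [-2.00004,-1.99989] ⇒ x*=-2.0000
So |R|<1 on (-2.0000, 0).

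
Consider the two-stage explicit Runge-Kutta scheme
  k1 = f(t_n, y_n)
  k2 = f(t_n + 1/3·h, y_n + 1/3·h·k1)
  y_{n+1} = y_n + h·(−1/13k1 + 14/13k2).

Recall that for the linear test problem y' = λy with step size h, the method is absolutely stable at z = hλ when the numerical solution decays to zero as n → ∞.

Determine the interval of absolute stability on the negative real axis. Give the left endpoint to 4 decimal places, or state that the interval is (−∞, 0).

On y'=λy, z=hλ:
  k1=λy_n ⇒ h·k1=z·y_n;  k2=λ(1+1/3z)y_n ⇒ h·k2=z(1+1/3z)y_n
  y_{n+1}/y_n = 1 − 1/13z + 14/13z(1+1/3z) = 1 + z + 14/39z²
  so R(z) = 1 + z + 14/39z².

Boundary: |R(x)|=1, x<0.
x=-1.07: |R|=0.3410
R=1: x+14/39x²=0 ⇒ x=−39/14=-2.7857; min R=1−1/(4·14/39)=0.3036>−1
Confirm numerically:
  x=-2.256: |R|=0.57101 <1
  x=-2.249: |R|=0.56669 <1
  x=-1.853: |R|=0.37958 <1
  x=-3.260: |R|=1.55504 >1
  x=-2.999: |R|=1.22962 >1
  x=-2.877: |R|=1.09428 >1
So |R|<1 on (-2.7857, 0).

z∈(-2.7857,0).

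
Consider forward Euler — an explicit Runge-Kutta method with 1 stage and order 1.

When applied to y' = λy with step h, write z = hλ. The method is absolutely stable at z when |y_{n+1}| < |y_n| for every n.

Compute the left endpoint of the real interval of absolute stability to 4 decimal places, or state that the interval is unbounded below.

On y'=λy, z=hλ:
  order 1, 1-stage ⇒ R(z)=1+z
  (e.g. R(-1.39)=-0.39000, |R|=0.39000)

Need |R(x)|<1, x<0.
x=-1.39: |R|=0.3900
|R(-1.77)|=0.7700 |R(-1.67)|=0.6700 |R(-1.57)|=0.5700
Bisect:
  x_lo=-2.5977 |R|=1.5977  x_hi=-0.1665 |R|=0.8335
  mid=-1.38208 |R|=0.38208 →hi
  mid=-1.98988 |R|=0.98988 →hi
  mid=-2.29378 |R|=1.29378 →lo
  mid=-2.14183 |R|=1.14183 →lo
  mid=-2.06585 |R|=1.06585 →lo
  mid=-2.02787 |R|=1.02787 →lo
  mid=-2.00887 |R|=1.00887 →lo
  mid=-1.99938 |R|=0.99938 →hi
  mid=-2.00412 |R|=1.00412 →lo
  mid=-2.00175 |R|=1.00175 →lo
  ...
  [-2.00012,-1.99997] ⇒ x*=-2.0000
Interval (-2.0000, 0).

left endpoint -2.0000.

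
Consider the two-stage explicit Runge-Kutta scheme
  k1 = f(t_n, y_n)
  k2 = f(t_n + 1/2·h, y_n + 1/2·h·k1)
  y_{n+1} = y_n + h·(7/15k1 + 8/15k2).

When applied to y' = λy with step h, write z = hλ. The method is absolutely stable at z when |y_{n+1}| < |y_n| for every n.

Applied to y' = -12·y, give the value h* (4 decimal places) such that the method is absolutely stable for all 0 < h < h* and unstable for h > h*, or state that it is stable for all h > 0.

(-3.7500,0); λ=-12 ⇒ h* = (15/4)/12 = 0.3125.

Test eqn y'=λy, z=hλ:
  k1=λy_n ⇒ h·k1=z·y_n;  k2=λ(1+1/2z)y_n ⇒ h·k2=z(1+1/2z)y_n
  y_{n+1}/y_n = 1 + 7/15z + 8/15z(1+1/2z) = 1 + z + 4/15z²
  Hence R(z) = 1 + z + 4/15z².

Boundary: |R(x)|=1, x<0.
x=-1.62: |R|=0.0798
R=1: x+4/15x²=0 ⇒ x=−15/4=-3.7500; min R=1−1/(4·4/15)=0.0625>−1
Confirm numerically:
  x=-3.176: |R|=0.51386 <1
  x=-3.007: |R|=0.40421 <1
  x=-2.207: |R|=0.09189 <1
  x=-4.107: |R|=1.39099 >1
  x=-3.876: |R|=1.13023 >1
Stable set (-3.7500, 0).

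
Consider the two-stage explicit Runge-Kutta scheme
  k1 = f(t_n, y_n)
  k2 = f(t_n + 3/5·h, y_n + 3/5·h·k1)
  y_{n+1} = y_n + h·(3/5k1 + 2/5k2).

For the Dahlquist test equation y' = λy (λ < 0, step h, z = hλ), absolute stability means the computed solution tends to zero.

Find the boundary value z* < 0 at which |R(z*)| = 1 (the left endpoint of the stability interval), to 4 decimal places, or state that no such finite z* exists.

On y'=λy, z=hλ:
  k1=λy_n ⇒ h·k1=z·y_n;  k2=λ(1+3/5z)y_n ⇒ h·k2=z(1+3/5z)y_n
  y_{n+1}/y_n = 1 + 3/5z + 2/5z(1+3/5z) = 1 + z + 6/25z²
  Hence R(z) = 1 + z + 6/25z².

Find x<0 with |R(x)|<1.
x=-1.08: |R|=0.1999
R=1: x+6/25x²=0 ⇒ x=−25/6=-4.1667; min R=1−1/(4·6/25)=-0.0417>−1
Confirm numerically:
  x=-3.869: |R|=0.72360 <1
  x=-3.775: |R|=0.64515 <1
  x=-2.577: |R|=0.01682 <1
  x=-2.348: |R|=0.02486 <1
  x=-4.591: |R|=1.46755 >1
  x=-4.453: |R|=1.30601 >1
  x=-4.392: |R|=1.23752 >1
So |R|<1 on (-4.1667, 0).

z* = -4.1667.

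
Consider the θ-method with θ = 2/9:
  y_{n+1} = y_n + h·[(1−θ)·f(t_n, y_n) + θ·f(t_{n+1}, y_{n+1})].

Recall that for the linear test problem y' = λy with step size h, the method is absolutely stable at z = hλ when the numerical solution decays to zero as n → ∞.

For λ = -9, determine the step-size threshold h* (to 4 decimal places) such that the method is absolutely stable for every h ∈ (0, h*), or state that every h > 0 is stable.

(-3.6000,0); λ=-9 ⇒ h* = (18/5)/9 = 0.4000.

On y'=λy, z=hλ:
  y_{n+1} = y_n + z·[7/9·y_n + 2/9·y_{n+1}] ⇒ (1 − 2/9z)y_{n+1} = (1 + 7/9z)y_n
  so R(z) = (1 + 7/9z)/(1 − 2/9z).

Need |R(x)|<1, x<0.
x=-1.46: |R|=0.1023
R=−1: 1+7/9x = −1+2/9x ⇒ -5/9x=2 ⇒ x=2/(-5/9)=-3.6000
Confirm numerically:
  x=-3.508: |R|=0.97128 <1
  x=-3.317: |R|=0.90949 <1
  x=-2.926: |R|=0.77309 <1
  x=-1.964: |R|=0.36726 <1
  x=-3.949: |R|=1.10327 >1
  x=-3.939: |R|=1.10043 >1
So |R|<1 on (-3.6000, 0).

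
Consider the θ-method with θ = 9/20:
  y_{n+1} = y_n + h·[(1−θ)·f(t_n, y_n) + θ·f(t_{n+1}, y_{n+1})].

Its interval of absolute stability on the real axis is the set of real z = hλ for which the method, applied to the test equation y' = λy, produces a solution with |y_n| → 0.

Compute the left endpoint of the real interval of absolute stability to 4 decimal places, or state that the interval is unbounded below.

Set f=λy, z=hλ:
  y_{n+1} = y_n + z·[11/20·y_n + 9/20·y_{n+1}] ⇒ (1 − 9/20z)y_{n+1} = (1 + 11/20z)y_n
  Hence R(z) = (1 + 11/20z)/(1 − 9/20z).

Find x<0 with |R(x)|<1.
x=-0.39: |R|=0.6682
R=−1: 1+11/20x = −1+9/20x ⇒ -1/10x=2 ⇒ x=2/(-1/10)=-20.0000
Confirm numerically:
  x=-19.460: |R|=0.99447 <1
  x=-14.244: |R|=0.92232 <1
  x=-13.472: |R|=0.90757 <1
  x=-9.295: |R|=0.79345 <1
  x=-20.409: |R|=1.00402 >1
  x=-20.374: |R|=1.00368 >1
Interval (-20.0000, 0).

left endpoint -20.0000.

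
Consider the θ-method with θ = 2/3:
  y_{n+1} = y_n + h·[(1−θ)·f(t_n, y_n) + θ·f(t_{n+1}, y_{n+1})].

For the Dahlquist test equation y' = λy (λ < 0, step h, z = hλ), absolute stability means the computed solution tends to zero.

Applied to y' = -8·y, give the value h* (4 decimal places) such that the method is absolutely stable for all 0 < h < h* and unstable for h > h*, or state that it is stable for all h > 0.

interval (−∞, 0). Any h>0 works for λ=-8.

Set f=λy, z=hλ:
  y_{n+1} = y_n + z·[1/3·y_n + 2/3·y_{n+1}] ⇒ (1 − 2/3z)y_{n+1} = (1 + 1/3z)y_n
  so R(z) = (1 + 1/3z)/(1 − 2/3z).

Solve |R(x)|<1 on ℝ⁻.
x=-1.73: |R|=0.1966
x=-2: |R|=0.1429
x=-10: |R|=0.3043
x=-100: |R|=0.4778
θ=2/3≥1/2 ⇒ |1+1/3x|<|1−2/3x| ∀x<0 ⇒ interval (−∞,0).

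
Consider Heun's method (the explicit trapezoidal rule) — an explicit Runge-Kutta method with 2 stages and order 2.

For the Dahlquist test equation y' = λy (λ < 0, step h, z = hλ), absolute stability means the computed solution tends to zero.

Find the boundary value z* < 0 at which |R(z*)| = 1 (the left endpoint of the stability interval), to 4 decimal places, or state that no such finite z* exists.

left endpoint -2.0000.

Test eqn y'=λy, z=hλ:
  order 2, 2-stage ⇒ R(z)=1+z+z^2/2
  (e.g. R(-0.62)=0.57220, |R|=0.57220)

Boundary: |R(x)|=1, x<0.
x=-0.62: |R|=0.5722
|R(-2.04)|=1.0408 |R(-1.51)|=0.6300 |R(-0.88)|=0.5072
Bisect:
  x_lo=-2.4669 |R|=1.5759  x_hi=-0.2307 |R|=0.7959
  mid=-1.34880 |R|=0.56083 →hi
  mid=-1.90785 |R|=0.91209 →hi
  mid=-2.18737 |R|=1.20493 →lo
  mid=-2.04761 |R|=1.04874 →lo
  mid=-1.97773 |R|=0.97798 →hi
  mid=-2.01267 |R|=1.01275 →lo
  mid=-1.99520 |R|=0.99521 →hi
  ...
  [-2.00011,-1.99998] ⇒ x*=-2.0000
Stable set (-2.0000, 0).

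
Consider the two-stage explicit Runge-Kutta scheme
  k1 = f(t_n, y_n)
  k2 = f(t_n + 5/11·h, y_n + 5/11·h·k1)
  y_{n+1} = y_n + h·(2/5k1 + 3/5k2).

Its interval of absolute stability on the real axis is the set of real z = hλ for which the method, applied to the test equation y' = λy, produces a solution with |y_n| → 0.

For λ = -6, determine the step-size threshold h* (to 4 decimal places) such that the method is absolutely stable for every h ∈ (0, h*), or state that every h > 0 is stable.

On y'=λy, z=hλ:
  k1=λy_n ⇒ h·k1=z·y_n;  k2=λ(1+5/11z)y_n ⇒ h·k2=z(1+5/11z)y_n
  y_{n+1}/y_n = 1 + 2/5z + 3/5z(1+5/11z) = 1 + z + 3/11z²
  so R(z) = 1 + z + 3/11z².

Find x<0 with |R(x)|<1.
x=-0.35: |R|=0.6834
R=1: x+3/11x²=0 ⇒ x=−11/3=-3.6667; min R=1−1/(4·3/11)=0.0833>−1
Confirm numerically:
  x=-3.416: |R|=0.76647 <1
  x=-3.192: |R|=0.58678 <1
  x=-2.323: |R|=0.14873 <1
  x=-4.175: |R|=1.57881 >1
  x=-4.030: |R|=1.39934 >1
  x=-3.852: |R|=1.19470 >1
Interval (-3.6667, 0).

(-3.6667,0); λ=-6 ⇒ h* = (11/3)/6 = 0.6111.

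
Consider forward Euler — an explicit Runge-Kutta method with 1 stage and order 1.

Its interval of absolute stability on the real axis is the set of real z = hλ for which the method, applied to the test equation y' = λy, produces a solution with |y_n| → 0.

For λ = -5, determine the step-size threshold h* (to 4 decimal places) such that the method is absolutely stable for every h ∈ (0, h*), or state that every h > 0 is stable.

Set f=λy, z=hλ:
  order 1, 1-stage ⇒ R(z)=1+z
  (e.g. R(-1.75)=-0.75000, |R|=0.75000)

Solve |R(x)|<1 on ℝ⁻.
x=-1.75: |R|=0.7500
|R(-2.15)|=1.1500 |R(-1.77)|=0.7700 |R(-1.61)|=0.6100
Bisect:
  x_lo=-2.5587 |R|=1.5587  x_hi=-0.0510 |R|=0.9490
  mid=-1.30487 |R|=0.30487 →hi
  mid=-1.93180 |R|=0.93180 →hi
  mid=-2.24527 |R|=1.24527 →lo
  mid=-2.08854 |R|=1.08854 →lo
  mid=-2.01017 |R|=1.01017 →lo
  mid=-1.97099 |R|=0.97099 →hi
  mid=-1.99058 |R|=0.99058 →hi
  ...
  [-2.00007,-1.99991] ⇒ x*=-2.0000
So |R|<1 on (-2.0000, 0).

(-2.0000,0); λ=-5 ⇒ h* = 0.4000.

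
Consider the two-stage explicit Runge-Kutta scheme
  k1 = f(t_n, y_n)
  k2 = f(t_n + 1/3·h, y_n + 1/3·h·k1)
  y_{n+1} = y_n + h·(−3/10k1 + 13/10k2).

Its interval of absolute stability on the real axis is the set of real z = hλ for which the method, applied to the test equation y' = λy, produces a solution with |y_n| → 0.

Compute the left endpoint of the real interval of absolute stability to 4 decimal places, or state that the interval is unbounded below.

left endpoint -2.3077.

With y'=λy (z=hλ):
  k1=λy_n ⇒ h·k1=z·y_n;  k2=λ(1+1/3z)y_n ⇒ h·k2=z(1+1/3z)y_n
  y_{n+1}/y_n = 1 − 3/10z + 13/10z(1+1/3z) = 1 + z + 13/30z²
  R(z) = 1 + z + 13/30z².

Boundary: |R(x)|=1, x<0.
x=-1.8: |R|=0.6040
R=1: x+13/30x²=0 ⇒ x=−30/13=-2.3077; min R=1−1/(4·13/30)=0.4231>−1
Confirm numerically:
  x=-1.991: |R|=0.72677 <1
  x=-1.460: |R|=0.46369 <1
  x=-1.395: |R|=0.44828 <1
  x=-1.348: |R|=0.43941 <1
  x=-2.815: |R|=1.61883 >1
  x=-2.765: |R|=1.54793 >1
So |R|<1 on (-2.3077, 0).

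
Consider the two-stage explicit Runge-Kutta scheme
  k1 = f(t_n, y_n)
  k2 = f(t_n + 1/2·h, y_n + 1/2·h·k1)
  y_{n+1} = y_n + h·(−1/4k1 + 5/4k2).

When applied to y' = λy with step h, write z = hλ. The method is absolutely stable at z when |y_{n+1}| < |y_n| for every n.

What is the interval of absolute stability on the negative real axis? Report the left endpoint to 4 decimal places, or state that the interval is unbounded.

On y'=λy, z=hλ:
  k1=λy_n ⇒ h·k1=z·y_n;  k2=λ(1+1/2z)y_n ⇒ h·k2=z(1+1/2z)y_n
  y_{n+1}/y_n = 1 − 1/4z + 5/4z(1+1/2z) = 1 + z + 5/8z²
  Hence R(z) = 1 + z + 5/8z².

Need |R(x)|<1, x<0.
x=-1.52: |R|=0.9240
R=1: x+5/8x²=0 ⇒ x=−8/5=-1.6000; min R=1−1/(4·5/8)=0.6000>−1
Confirm numerically:
  x=-1.436: |R|=0.85281 <1
  x=-1.237: |R|=0.71936 <1
  x=-0.914: |R|=0.60812 <1
  x=-0.905: |R|=0.60689 <1
  x=-1.926: |R|=1.39242 >1
  x=-1.829: |R|=1.26178 >1
  x=-1.738: |R|=1.14990 >1
Stable set (-1.6000, 0).

(-1.6000, 0).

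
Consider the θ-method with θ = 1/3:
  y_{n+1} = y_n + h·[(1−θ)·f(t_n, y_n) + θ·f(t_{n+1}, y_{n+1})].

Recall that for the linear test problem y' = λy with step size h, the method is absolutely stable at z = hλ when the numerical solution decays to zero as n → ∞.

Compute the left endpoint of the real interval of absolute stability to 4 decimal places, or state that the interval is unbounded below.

left endpoint -6.0000.

Test eqn y'=λy, z=hλ:
  y_{n+1} = y_n + z·[2/3·y_n + 1/3·y_{n+1}] ⇒ (1 − 1/3z)y_{n+1} = (1 + 2/3z)y_n
  so R(z) = (1 + 2/3z)/(1 − 1/3z).

Need |R(x)|<1, x<0.
x=-0.56: |R|=0.5281
R=−1: 1+2/3x = −1+1/3x ⇒ -1/3x=2 ⇒ x=2/(-1/3)=-6.0000
Confirm numerically:
  x=-3.158: |R|=0.53849 <1
  x=-2.995: |R|=0.49875 <1
  x=-2.572: |R|=0.38478 <1
  x=-6.566: |R|=1.05917 >1
  x=-6.383: |R|=1.04082 >1
  x=-6.231: |R|=1.02502 >1
So |R|<1 on (-6.0000, 0).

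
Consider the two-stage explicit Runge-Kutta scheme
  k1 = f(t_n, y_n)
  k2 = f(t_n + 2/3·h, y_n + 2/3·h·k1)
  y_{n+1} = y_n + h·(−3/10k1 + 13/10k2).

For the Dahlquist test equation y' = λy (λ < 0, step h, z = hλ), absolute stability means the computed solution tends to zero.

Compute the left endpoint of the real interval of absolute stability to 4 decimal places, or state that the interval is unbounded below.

Test eqn y'=λy, z=hλ:
  k1=λy_n ⇒ h·k1=z·y_n;  k2=λ(1+2/3z)y_n ⇒ h·k2=z(1+2/3z)y_n
  y_{n+1}/y_n = 1 − 3/10z + 13/10z(1+2/3z) = 1 + z + 13/15z²
  R(z) = 1 + z + 13/15z².

Solve |R(x)|<1 on ℝ⁻.
x=-1.75: |R|=1.9042
R=1: x+13/15x²=0 ⇒ x=−15/13=-1.1538; min R=1−1/(4·13/15)=0.7115>−1
Confirm numerically:
  x=-0.911: |R|=0.80826 <1
  x=-0.595: |R|=0.71182 <1
  x=-0.528: |R|=0.71361 <1
  x=-1.643: |R|=1.69652 >1
  x=-1.532: |R|=1.50209 >1
  x=-1.311: |R|=1.17856 >1
Stable set (-1.1538, 0).

z* = -1.1538.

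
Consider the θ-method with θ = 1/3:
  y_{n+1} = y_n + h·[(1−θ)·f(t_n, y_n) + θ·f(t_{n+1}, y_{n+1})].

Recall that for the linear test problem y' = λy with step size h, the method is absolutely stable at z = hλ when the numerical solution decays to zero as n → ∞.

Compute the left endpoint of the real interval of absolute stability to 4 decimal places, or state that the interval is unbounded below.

Set f=λy, z=hλ:
  y_{n+1} = y_n + z·[2/3·y_n + 1/3·y_{n+1}] ⇒ (1 − 1/3z)y_{n+1} = (1 + 2/3z)y_n
  so R(z) = (1 + 2/3z)/(1 − 1/3z).

Boundary: |R(x)|=1, x<0.
x=-0.71: |R|=0.4259
R=−1: 1+2/3x = −1+1/3x ⇒ -1/3x=2 ⇒ x=2/(-1/3)=-6.0000
Confirm numerically:
  x=-4.150: |R|=0.74126 <1
  x=-3.824: |R|=0.68113 <1
  x=-3.451: |R|=0.60487 <1
  x=-2.566: |R|=0.38304 <1
  x=-6.275: |R|=1.02965 >1
  x=-6.056: |R|=1.00618 >1
So |R|<1 on (-6.0000, 0).

left endpoint -6.0000.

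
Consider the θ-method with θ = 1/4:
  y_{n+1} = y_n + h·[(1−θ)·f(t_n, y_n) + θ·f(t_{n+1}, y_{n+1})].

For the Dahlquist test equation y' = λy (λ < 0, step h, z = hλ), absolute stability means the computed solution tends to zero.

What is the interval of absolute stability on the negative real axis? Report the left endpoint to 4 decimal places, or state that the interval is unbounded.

With y'=λy (z=hλ):
  y_{n+1} = y_n + z·[3/4·y_n + 1/4·y_{n+1}] ⇒ (1 − 1/4z)y_{n+1} = (1 + 3/4z)y_n
  so R(z) = (1 + 3/4z)/(1 − 1/4z).

Solve |R(x)|<1 on ℝ⁻.
x=-0.59: |R|=0.4858
R=−1: 1+3/4x = −1+1/4x ⇒ -1/2x=2 ⇒ x=2/(-1/2)=-4.0000
Confirm numerically:
  x=-3.957: |R|=0.98919 <1
  x=-2.110: |R|=0.38134 <1
  x=-1.908: |R|=0.29181 <1
  x=-4.538: |R|=1.12602 >1
  x=-4.269: |R|=1.06506 >1
  x=-4.229: |R|=1.05566 >1
Interval (-4.0000, 0).

z∈(-4.0000,0).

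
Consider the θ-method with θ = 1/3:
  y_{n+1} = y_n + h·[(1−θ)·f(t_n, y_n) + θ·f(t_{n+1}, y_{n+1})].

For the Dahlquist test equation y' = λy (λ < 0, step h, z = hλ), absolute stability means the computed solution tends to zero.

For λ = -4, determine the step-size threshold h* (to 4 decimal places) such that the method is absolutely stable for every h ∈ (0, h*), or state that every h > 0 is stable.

With y'=λy (z=hλ):
  y_{n+1} = y_n + z·[2/3·y_n + 1/3·y_{n+1}] ⇒ (1 − 1/3z)y_{n+1} = (1 + 2/3z)y_n
  R(z) = (1 + 2/3z)/(1 − 1/3z).

Solve |R(x)|<1 on ℝ⁻.
x=-1.5: |R|=0.0000
R=−1: 1+2/3x = −1+1/3x ⇒ -1/3x=2 ⇒ x=2/(-1/3)=-6.0000
Confirm numerically:
  x=-5.730: |R|=0.96907 <1
  x=-3.822: |R|=0.68074 <1
  x=-3.760: |R|=0.66864 <1
  x=-3.311: |R|=0.57392 <1
  x=-6.295: |R|=1.03174 >1
  x=-6.069: |R|=1.00761 >1
Interval (-6.0000, 0).

(-6.0000,0); λ=-4 ⇒ h* = (6)/4 = 1.5000.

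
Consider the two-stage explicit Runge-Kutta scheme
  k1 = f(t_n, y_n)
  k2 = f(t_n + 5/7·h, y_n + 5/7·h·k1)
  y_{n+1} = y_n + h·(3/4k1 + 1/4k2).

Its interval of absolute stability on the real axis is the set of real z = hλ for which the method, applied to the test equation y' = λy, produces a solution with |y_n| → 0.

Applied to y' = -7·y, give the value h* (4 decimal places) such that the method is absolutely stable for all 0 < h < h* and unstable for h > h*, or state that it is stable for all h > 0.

(-5.6000,0); λ=-7 ⇒ h* = (28/5)/7 = 0.8000.

With y'=λy (z=hλ):
  k1=λy_n ⇒ h·k1=z·y_n;  k2=λ(1+5/7z)y_n ⇒ h·k2=z(1+5/7z)y_n
  y_{n+1}/y_n = 1 + 3/4z + 1/4z(1+5/7z) = 1 + z + 5/28z²
  Hence R(z) = 1 + z + 5/28z².

Need |R(x)|<1, x<0.
x=-1.35: |R|=0.0246
R=1: x+5/28x²=0 ⇒ x=−28/5=-5.6000; min R=1−1/(4·5/28)=-0.4000>−1
Confirm numerically:
  x=-4.070: |R|=0.11198 <1
  x=-3.410: |R|=0.33355 <1
  x=-2.262: |R|=0.34831 <1
  x=-5.972: |R|=1.39671 >1
  x=-5.776: |R|=1.18153 >1
  x=-5.664: |R|=1.06473 >1
Stable set (-5.6000, 0).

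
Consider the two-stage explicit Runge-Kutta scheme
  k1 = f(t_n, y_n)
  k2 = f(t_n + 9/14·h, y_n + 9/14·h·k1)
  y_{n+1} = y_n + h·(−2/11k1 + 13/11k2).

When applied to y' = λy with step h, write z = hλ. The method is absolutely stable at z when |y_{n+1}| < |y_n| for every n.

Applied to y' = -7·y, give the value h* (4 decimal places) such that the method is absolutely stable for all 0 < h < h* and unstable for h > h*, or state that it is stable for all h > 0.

(-1.3162,0); λ=-7 ⇒ h* = (154/117)/7 = 0.1880.

Set f=λy, z=hλ:
  k1=λy_n ⇒ h·k1=z·y_n;  k2=λ(1+9/14z)y_n ⇒ h·k2=z(1+9/14z)y_n
  y_{n+1}/y_n = 1 − 2/11z + 13/11z(1+9/14z) = 1 + z + 117/154z²
  ⇒ R(z) = 1 + z + 117/154z².

Solve |R(x)|<1 on ℝ⁻.
x=-0.63: |R|=0.6715
R=1: x+117/154x²=0 ⇒ x=−154/117=-1.3162; min R=1−1/(4·117/154)=0.6709>−1
Confirm numerically:
  x=-1.262: |R|=0.94800 <1
  x=-0.990: |R|=0.75462 <1
  x=-0.545: |R|=0.68066 <1
  x=-1.893: |R|=1.82949 >1
  x=-1.663: |R|=1.43811 >1
  x=-1.513: |R|=1.22617 >1
Stable set (-1.3162, 0).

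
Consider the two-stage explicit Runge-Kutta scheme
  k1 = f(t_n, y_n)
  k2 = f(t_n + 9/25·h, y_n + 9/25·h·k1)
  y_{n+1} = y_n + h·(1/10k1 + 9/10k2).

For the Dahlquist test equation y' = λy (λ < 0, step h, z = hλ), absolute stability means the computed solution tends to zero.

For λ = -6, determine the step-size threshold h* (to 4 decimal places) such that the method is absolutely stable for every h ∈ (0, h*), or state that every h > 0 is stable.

Test eqn y'=λy, z=hλ:
  k1=λy_n ⇒ h·k1=z·y_n;  k2=λ(1+9/25z)y_n ⇒ h·k2=z(1+9/25z)y_n
  y_{n+1}/y_n = 1 + 1/10z + 9/10z(1+9/25z) = 1 + z + 81/250z²
  so R(z) = 1 + z + 81/250z².

Find x<0 with |R(x)|<1.
x=-0.69: |R|=0.4643
R=1: x+81/250x²=0 ⇒ x=−250/81=-3.0864; min R=1−1/(4·81/250)=0.2284>−1
Confirm numerically:
  x=-2.823: |R|=0.75906 <1
  x=-2.173: |R|=0.35690 <1
  x=-1.662: |R|=0.23297 <1
  x=-3.511: |R|=1.48299 >1
  x=-3.505: |R|=1.47535 >1
  x=-3.171: |R|=1.08690 >1
Stable set (-3.0864, 0).

(-3.0864,0); λ=-6 ⇒ h* = (250/81)/6 = 0.5144.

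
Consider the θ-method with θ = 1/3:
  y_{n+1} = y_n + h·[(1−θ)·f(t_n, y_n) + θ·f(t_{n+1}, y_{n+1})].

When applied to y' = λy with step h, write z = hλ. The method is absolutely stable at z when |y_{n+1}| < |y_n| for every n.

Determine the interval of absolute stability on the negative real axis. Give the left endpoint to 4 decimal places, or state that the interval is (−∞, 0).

z∈(-6.0000,0).

On y'=λy, z=hλ:
  y_{n+1} = y_n + z·[2/3·y_n + 1/3·y_{n+1}] ⇒ (1 − 1/3z)y_{n+1} = (1 + 2/3z)y_n
  R(z) = (1 + 2/3z)/(1 − 1/3z).

Need |R(x)|<1, x<0.
x=-1.24: |R|=0.1226
R=−1: 1+2/3x = −1+1/3x ⇒ -1/3x=2 ⇒ x=2/(-1/3)=-6.0000
Confirm numerically:
  x=-3.646: |R|=0.64580 <1
  x=-3.047: |R|=0.51166 <1
  x=-2.711: |R|=0.42409 <1
  x=-6.286: |R|=1.03080 >1
  x=-6.032: |R|=1.00354 >1
Interval (-6.0000, 0).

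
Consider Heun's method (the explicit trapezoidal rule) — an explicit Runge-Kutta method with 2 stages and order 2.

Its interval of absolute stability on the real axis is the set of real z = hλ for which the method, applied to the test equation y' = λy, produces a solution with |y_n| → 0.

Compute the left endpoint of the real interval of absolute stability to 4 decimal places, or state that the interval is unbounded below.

Test eqn y'=λy, z=hλ:
  order 2, 2-stage ⇒ R(z)=1+z+z^2/2
  (e.g. R(-1.34)=0.55780, |R|=0.55780)

Solve |R(x)|<1 on ℝ⁻.
x=-1.34: |R|=0.5578
|R(-2.29)|=1.3321 |R(-1.44)|=0.5968 |R(-1.2)|=0.5200
Bisect:
  x_lo=-2.5877 |R|=1.7604  x_hi=-0.1020 |R|=0.9032
  mid=-1.34484 |R|=0.55946 →hi
  mid=-1.96628 |R|=0.96685 →hi
  mid=-2.27700 |R|=1.31536 →lo
  mid=-2.12164 |R|=1.12904 →lo
  mid=-2.04396 |R|=1.04493 →lo
  mid=-2.00512 |R|=1.00513 →lo
  mid=-1.98570 |R|=0.98580 →hi
  mid=-1.99541 |R|=0.99542 →hi
  mid=-2.00026 |R|=1.00026 →lo
  ...
  [-2.00011,-1.99996] ⇒ x*=-2.0000
Stable set (-2.0000, 0).

z* = -2.0000.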